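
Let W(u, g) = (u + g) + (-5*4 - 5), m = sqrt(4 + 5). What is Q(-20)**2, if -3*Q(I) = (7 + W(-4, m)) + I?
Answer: 169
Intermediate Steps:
m = 3 (m = sqrt(9) = 3)
W(u, g) = -25 + g + u (W(u, g) = (g + u) + (-20 - 5) = (g + u) - 25 = -25 + g + u)
Q(I) = 19/3 - I/3 (Q(I) = -((7 + (-25 + 3 - 4)) + I)/3 = -((7 - 26) + I)/3 = -(-19 + I)/3 = 19/3 - I/3)
Q(-20)**2 = (19/3 - 1/3*(-20))**2 = (19/3 + 20/3)**2 = 13**2 = 169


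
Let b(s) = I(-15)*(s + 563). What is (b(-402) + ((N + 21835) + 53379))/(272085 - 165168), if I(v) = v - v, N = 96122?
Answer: 57112/35639 ≈ 1.6025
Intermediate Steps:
I(v) = 0
b(s) = 0 (b(s) = 0*(s + 563) = 0*(563 + s) = 0)
(b(-402) + ((N + 21835) + 53379))/(272085 - 165168) = (0 + ((96122 + 21835) + 53379))/(272085 - 165168) = (0 + (117957 + 53379))/106917 = (0 + 171336)*(1/106917) = 171336*(1/106917) = 57112/35639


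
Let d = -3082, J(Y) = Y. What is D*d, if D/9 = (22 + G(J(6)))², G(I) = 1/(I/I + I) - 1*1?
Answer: -607573152/49 ≈ -1.2399e+7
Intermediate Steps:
G(I) = -1 + 1/(1 + I) (G(I) = 1/(1 + I) - 1 = -1 + 1/(1 + I))
D = 197136/49 (D = 9*(22 - 1*6/(1 + 6))² = 9*(22 - 1*6/7)² = 9*(22 - 1*6*⅐)² = 9*(22 - 6/7)² = 9*(148/7)² = 9*(21904/49) = 197136/49 ≈ 4023.2)
D*d = (197136/49)*(-3082) = -607573152/49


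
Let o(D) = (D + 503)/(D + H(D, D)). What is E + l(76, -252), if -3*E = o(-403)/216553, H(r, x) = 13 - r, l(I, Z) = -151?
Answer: -1275280717/8445567 ≈ -151.00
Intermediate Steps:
o(D) = 503/13 + D/13 (o(D) = (D + 503)/(D + (13 - D)) = (503 + D)/13 = (503 + D)*(1/13) = 503/13 + D/13)
E = -100/8445567 (E = -(503/13 + (1/13)*(-403))/(3*216553) = -(503/13 - 31)/(3*216553) = -100/(39*216553) = -1/3*100/2815189 = -100/8445567 ≈ -1.1841e-5)
E + l(76, -252) = -100/8445567 - 151 = -1275280717/8445567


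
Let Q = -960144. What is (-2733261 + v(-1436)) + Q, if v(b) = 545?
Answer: -3692860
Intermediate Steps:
(-2733261 + v(-1436)) + Q = (-2733261 + 545) - 960144 = -2732716 - 960144 = -3692860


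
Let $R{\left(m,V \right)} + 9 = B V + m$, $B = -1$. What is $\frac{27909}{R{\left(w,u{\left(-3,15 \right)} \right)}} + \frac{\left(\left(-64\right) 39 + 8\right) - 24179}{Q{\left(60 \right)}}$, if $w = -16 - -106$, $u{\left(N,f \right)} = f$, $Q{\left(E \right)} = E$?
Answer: $- \frac{4749}{220} \approx -21.586$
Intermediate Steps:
$w = 90$ ($w = -16 + 106 = 90$)
$R{\left(m,V \right)} = -9 + m - V$ ($R{\left(m,V \right)} = -9 - \left(V - m\right) = -9 + m - V$)
$\frac{27909}{R{\left(w,u{\left(-3,15 \right)} \right)}} + \frac{\left(\left(-64\right) 39 + 8\right) - 24179}{Q{\left(60 \right)}} = \frac{27909}{-9 + 90 - 15} + \frac{\left(\left(-64\right) 39 + 8\right) - 24179}{60} = \frac{27909}{-9 + 90 - 15} + \left(\left(-2496 + 8\right) - 24179\right) \frac{1}{60} = \frac{27909}{66} + \left(-2488 - 24179\right) \frac{1}{60} = 27909 \cdot \frac{1}{66} - \frac{8889}{20} = \frac{9303}{22} - \frac{8889}{20} = - \frac{4749}{220}$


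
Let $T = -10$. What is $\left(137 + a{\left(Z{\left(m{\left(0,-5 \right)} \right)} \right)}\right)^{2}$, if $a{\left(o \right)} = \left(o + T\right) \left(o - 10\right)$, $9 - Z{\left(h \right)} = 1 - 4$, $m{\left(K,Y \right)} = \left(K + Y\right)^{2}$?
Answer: $19881$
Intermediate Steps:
$Z{\left(h \right)} = 12$ ($Z{\left(h \right)} = 9 - \left(1 - 4\right) = 9 - -3 = 9 + 3 = 12$)
$a{\left(o \right)} = \left(-10 + o\right)^{2}$ ($a{\left(o \right)} = \left(o - 10\right) \left(o - 10\right) = \left(-10 + o\right) \left(-10 + o\right) = \left(-10 + o\right)^{2}$)
$\left(137 + a{\left(Z{\left(m{\left(0,-5 \right)} \right)} \right)}\right)^{2} = \left(137 + \left(100 + 12^{2} - 240\right)\right)^{2} = \left(137 + \left(100 + 144 - 240\right)\right)^{2} = \left(137 + 4\right)^{2} = 141^{2} = 19881$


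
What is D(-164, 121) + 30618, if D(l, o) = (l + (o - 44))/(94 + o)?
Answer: 6582783/215 ≈ 30618.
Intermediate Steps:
D(l, o) = (-44 + l + o)/(94 + o) (D(l, o) = (l + (-44 + o))/(94 + o) = (-44 + l + o)/(94 + o))
D(-164, 121) + 30618 = (-44 - 164 + 121)/(94 + 121) + 30618 = -87/215 + 30618 = 6582783/215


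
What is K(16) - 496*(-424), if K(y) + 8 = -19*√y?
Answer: 210220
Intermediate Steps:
K(y) = -8 - 19*√y
K(16) - 496*(-424) = (-8 - 19*√16) - 496*(-424) = (-8 - 19*4) + 210304 = (-8 - 76) + 210304 = -84 + 210304 = 210220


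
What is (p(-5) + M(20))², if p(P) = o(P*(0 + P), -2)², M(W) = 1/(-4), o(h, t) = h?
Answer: 6245001/16 ≈ 3.9031e+5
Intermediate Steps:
M(W) = -¼
p(P) = P⁴ (p(P) = (P*(0 + P))² = (P*P)² = (P²)² = P⁴)
(p(-5) + M(20))² = ((-5)⁴ - ¼)² = (625 - ¼)² = (2499/4)² = 6245001/16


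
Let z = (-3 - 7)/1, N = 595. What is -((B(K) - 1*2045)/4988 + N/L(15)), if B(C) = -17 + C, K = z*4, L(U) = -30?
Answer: 75773/3741 ≈ 20.255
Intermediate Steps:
z = -10 (z = -10*1 = -10)
K = -40 (K = -10*4 = -40)
-((B(K) - 1*2045)/4988 + N/L(15)) = -(((-17 - 40) - 1*2045)/4988 + 595/(-30)) = -((-57 - 2045)*(1/4988) + 595*(-1/30)) = -(-2102*1/4988 - 119/6) = -(-1051/2494 - 119/6) = -1*(-75773/3741) = 75773/3741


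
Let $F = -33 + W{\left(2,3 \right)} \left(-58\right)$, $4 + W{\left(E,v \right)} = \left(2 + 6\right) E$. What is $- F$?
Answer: $729$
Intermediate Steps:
$W{\left(E,v \right)} = -4 + 8 E$ ($W{\left(E,v \right)} = -4 + \left(2 + 6\right) E = -4 + 8 E$)
$F = -729$ ($F = -33 + \left(-4 + 8 \cdot 2\right) \left(-58\right) = -33 + \left(-4 + 16\right) \left(-58\right) = -33 + 12 \left(-58\right) = -33 - 696 = -729$)
$- F = \left(-1\right) \left(-729\right) = 729$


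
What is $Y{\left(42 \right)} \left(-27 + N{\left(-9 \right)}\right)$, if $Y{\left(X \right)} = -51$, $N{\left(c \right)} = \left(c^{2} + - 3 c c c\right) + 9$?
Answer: $-114750$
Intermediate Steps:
$N{\left(c \right)} = 9 + c^{2} - 3 c^{3}$ ($N{\left(c \right)} = \left(c^{2} + - 3 c^{2} c\right) + 9 = \left(c^{2} - 3 c^{3}\right) + 9 = 9 + c^{2} - 3 c^{3}$)
$Y{\left(42 \right)} \left(-27 + N{\left(-9 \right)}\right) = - 51 \left(-27 + \left(9 + \left(-9\right)^{2} - 3 \left(-9\right)^{3}\right)\right) = - 51 \left(-27 + \left(9 + 81 - -2187\right)\right) = - 51 \left(-27 + \left(9 + 81 + 2187\right)\right) = - 51 \left(-27 + 2277\right) = \left(-51\right) 2250 = -114750$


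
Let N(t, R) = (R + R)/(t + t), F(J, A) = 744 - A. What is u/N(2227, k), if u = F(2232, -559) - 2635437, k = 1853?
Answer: -345071554/109 ≈ -3.1658e+6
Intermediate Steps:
N(t, R) = R/t (N(t, R) = (2*R)/((2*t)) = (2*R)*(1/(2*t)) = R/t)
u = -2634134 (u = (744 - 1*(-559)) - 2635437 = (744 + 559) - 2635437 = 1303 - 2635437 = -2634134)
u/N(2227, k) = -2634134/(1853/2227) = -2634134/(1853*(1/2227)) = -2634134/109/131 = -2634134*131/109 = -345071554/109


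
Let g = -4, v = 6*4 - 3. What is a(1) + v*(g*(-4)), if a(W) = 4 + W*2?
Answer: 342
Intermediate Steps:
v = 21 (v = 24 - 3 = 21)
a(W) = 4 + 2*W
a(1) + v*(g*(-4)) = (4 + 2*1) + 21*(-4*(-4)) = (4 + 2) + 21*16 = 6 + 336 = 342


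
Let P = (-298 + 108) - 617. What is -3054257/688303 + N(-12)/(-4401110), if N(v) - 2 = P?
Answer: -384044769753/86551349038 ≈ -4.4372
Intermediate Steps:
P = -807 (P = -190 - 617 = -807)
N(v) = -805 (N(v) = 2 - 807 = -805)
-3054257/688303 + N(-12)/(-4401110) = -3054257/688303 - 805/(-4401110) = -3054257*1/688303 - 805*(-1/4401110) = -3054257/688303 + 23/125746 = -384044769753/86551349038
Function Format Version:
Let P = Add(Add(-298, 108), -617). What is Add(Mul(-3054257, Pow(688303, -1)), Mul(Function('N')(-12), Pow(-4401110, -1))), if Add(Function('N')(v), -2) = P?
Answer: Rational(-384044769753, 86551349038) ≈ -4.4372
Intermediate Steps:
P = -807 (P = Add(-190, -617) = -807)
Function('N')(v) = -805 (Function('N')(v) = Add(2, -807) = -805)
Add(Mul(-3054257, Pow(688303, -1)), Mul(Function('N')(-12), Pow(-4401110, -1))) = Add(Mul(-3054257, Pow(688303, -1)), Mul(-805, Pow(-4401110, -1))) = Add(Mul(-3054257, Rational(1, 688303)), Mul(-805, Rational(-1, 4401110))) = Add(Rational(-3054257, 688303), Rational(23, 125746)) = Rational(-384044769753, 86551349038)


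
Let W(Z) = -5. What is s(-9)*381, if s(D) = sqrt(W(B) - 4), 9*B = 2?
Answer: 1143*I ≈ 1143.0*I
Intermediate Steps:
B = 2/9 (B = (1/9)*2 = 2/9 ≈ 0.22222)
s(D) = 3*I (s(D) = sqrt(-5 - 4) = sqrt(-9) = 3*I)
s(-9)*381 = (3*I)*381 = 1143*I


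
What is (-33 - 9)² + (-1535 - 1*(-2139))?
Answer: 2368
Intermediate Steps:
(-33 - 9)² + (-1535 - 1*(-2139)) = (-42)² + (-1535 + 2139) = 1764 + 604 = 2368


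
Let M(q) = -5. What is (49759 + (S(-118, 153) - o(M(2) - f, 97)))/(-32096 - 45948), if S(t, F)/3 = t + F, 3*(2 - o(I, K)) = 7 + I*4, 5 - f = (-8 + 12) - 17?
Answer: -149501/234132 ≈ -0.63853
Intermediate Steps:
f = 18 (f = 5 - ((-8 + 12) - 17) = 5 - (4 - 17) = 5 - 1*(-13) = 5 + 13 = 18)
o(I, K) = -⅓ - 4*I/3 (o(I, K) = 2 - (7 + I*4)/3 = 2 - (7 + 4*I)/3 = 2 + (-7/3 - 4*I/3) = -⅓ - 4*I/3)
S(t, F) = 3*F + 3*t (S(t, F) = 3*(t + F) = 3*(F + t) = 3*F + 3*t)
(49759 + (S(-118, 153) - o(M(2) - f, 97)))/(-32096 - 45948) = (49759 + ((3*153 + 3*(-118)) - (-⅓ - 4*(-5 - 1*18)/3)))/(-32096 - 45948) = (49759 + ((459 - 354) - (-⅓ - 4*(-5 - 18)/3)))/(-78044) = (49759 + (105 - (-⅓ - 4/3*(-23))))*(-1/78044) = (49759 + (105 - (-⅓ + 92/3)))*(-1/78044) = (49759 + (105 - 1*91/3))*(-1/78044) = (49759 + (105 - 91/3))*(-1/78044) = (49759 + 224/3)*(-1/78044) = (149501/3)*(-1/78044) = -149501/234132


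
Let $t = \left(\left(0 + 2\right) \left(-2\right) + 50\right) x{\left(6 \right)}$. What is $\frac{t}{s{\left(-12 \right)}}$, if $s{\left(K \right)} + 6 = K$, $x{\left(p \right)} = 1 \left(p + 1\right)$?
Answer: $- \frac{161}{9} \approx -17.889$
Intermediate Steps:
$x{\left(p \right)} = 1 + p$ ($x{\left(p \right)} = 1 \left(1 + p\right) = 1 + p$)
$s{\left(K \right)} = -6 + K$
$t = 322$ ($t = \left(\left(0 + 2\right) \left(-2\right) + 50\right) \left(1 + 6\right) = \left(2 \left(-2\right) + 50\right) 7 = \left(-4 + 50\right) 7 = 46 \cdot 7 = 322$)
$\frac{t}{s{\left(-12 \right)}} = \frac{322}{-6 - 12} = \frac{322}{-18} = 322 \left(- \frac{1}{18}\right) = - \frac{161}{9}$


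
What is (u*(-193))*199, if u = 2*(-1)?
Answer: 76814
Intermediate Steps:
u = -2
(u*(-193))*199 = -2*(-193)*199 = 386*199 = 76814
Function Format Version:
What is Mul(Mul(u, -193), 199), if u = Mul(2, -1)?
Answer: 76814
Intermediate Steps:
u = -2
Mul(Mul(u, -193), 199) = Mul(Mul(-2, -193), 199) = Mul(386, 199) = 76814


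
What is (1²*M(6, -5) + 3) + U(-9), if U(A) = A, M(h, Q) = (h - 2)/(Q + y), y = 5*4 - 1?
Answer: -40/7 ≈ -5.7143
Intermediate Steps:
y = 19 (y = 20 - 1 = 19)
M(h, Q) = (-2 + h)/(19 + Q) (M(h, Q) = (h - 2)/(Q + 19) = (-2 + h)/(19 + Q))
(1²*M(6, -5) + 3) + U(-9) = (1²*((-2 + 6)/(19 - 5)) + 3) - 9 = (1*(4/14) + 3) - 9 = (1*((1/14)*4) + 3) - 9 = (1*(2/7) + 3) - 9 = (2/7 + 3) - 9 = 23/7 - 9 = -40/7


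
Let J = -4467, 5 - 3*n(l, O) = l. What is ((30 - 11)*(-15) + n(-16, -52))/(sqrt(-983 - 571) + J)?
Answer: 413942/6651881 + 278*I*sqrt(1554)/19955643 ≈ 0.062229 + 0.00054917*I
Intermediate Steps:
n(l, O) = 5/3 - l/3
((30 - 11)*(-15) + n(-16, -52))/(sqrt(-983 - 571) + J) = ((30 - 11)*(-15) + (5/3 - 1/3*(-16)))/(sqrt(-983 - 571) - 4467) = (19*(-15) + (5/3 + 16/3))/(sqrt(-1554) - 4467) = (-285 + 7)/(I*sqrt(1554) - 4467) = -278/(-4467 + I*sqrt(1554))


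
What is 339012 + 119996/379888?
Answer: 32196677663/94972 ≈ 3.3901e+5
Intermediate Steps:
339012 + 119996/379888 = 339012 + 119996*(1/379888) = 339012 + 29999/94972 = 32196677663/94972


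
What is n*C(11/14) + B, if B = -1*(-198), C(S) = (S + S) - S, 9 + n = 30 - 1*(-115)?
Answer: 2134/7 ≈ 304.86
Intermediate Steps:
n = 136 (n = -9 + (30 - 1*(-115)) = -9 + (30 + 115) = -9 + 145 = 136)
C(S) = S (C(S) = 2*S - S = S)
B = 198
n*C(11/14) + B = 136*(11/14) + 198 = 748/7 + 198 = 2134/7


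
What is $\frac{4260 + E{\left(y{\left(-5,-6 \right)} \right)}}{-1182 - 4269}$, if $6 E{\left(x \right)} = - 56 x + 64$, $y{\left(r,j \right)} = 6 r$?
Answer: $- \frac{13652}{16353} \approx -0.83483$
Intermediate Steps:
$E{\left(x \right)} = \frac{32}{3} - \frac{28 x}{3}$ ($E{\left(x \right)} = \frac{- 56 x + 64}{6} = \frac{64 - 56 x}{6} = \frac{32}{3} - \frac{28 x}{3}$)
$\frac{4260 + E{\left(y{\left(-5,-6 \right)} \right)}}{-1182 - 4269} = \frac{4260 - \left(- \frac{32}{3} + \frac{28 \cdot 6 \left(-5\right)}{3}\right)}{-1182 - 4269} = \frac{4260 + \left(\frac{32}{3} - -280\right)}{-5451} = \left(4260 + \left(\frac{32}{3} + 280\right)\right) \left(- \frac{1}{5451}\right) = \left(4260 + \frac{872}{3}\right) \left(- \frac{1}{5451}\right) = \frac{13652}{3} \left(- \frac{1}{5451}\right) = - \frac{13652}{16353}$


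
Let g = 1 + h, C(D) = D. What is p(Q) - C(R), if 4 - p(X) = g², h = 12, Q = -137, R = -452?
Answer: 287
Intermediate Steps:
g = 13 (g = 1 + 12 = 13)
p(X) = -165 (p(X) = 4 - 1*13² = 4 - 1*169 = 4 - 169 = -165)
p(Q) - C(R) = -165 - 1*(-452) = -165 + 452 = 287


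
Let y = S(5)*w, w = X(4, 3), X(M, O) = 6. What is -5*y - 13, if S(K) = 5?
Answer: -163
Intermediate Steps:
w = 6
y = 30 (y = 5*6 = 30)
-5*y - 13 = -5*30 - 13 = -150 - 13 = -163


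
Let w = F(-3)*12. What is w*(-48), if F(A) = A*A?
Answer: -5184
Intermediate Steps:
F(A) = A**2
w = 108 (w = (-3)**2*12 = 9*12 = 108)
w*(-48) = 108*(-48) = -5184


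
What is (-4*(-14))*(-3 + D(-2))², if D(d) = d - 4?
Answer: 4536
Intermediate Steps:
D(d) = -4 + d
(-4*(-14))*(-3 + D(-2))² = (-4*(-14))*(-3 + (-4 - 2))² = 56*(-3 - 6)² = 56*(-9)² = 56*81 = 4536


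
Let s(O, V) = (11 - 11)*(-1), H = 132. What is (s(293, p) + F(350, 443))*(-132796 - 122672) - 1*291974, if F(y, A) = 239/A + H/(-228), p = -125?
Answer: -2372729782/8417 ≈ -2.8190e+5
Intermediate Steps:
s(O, V) = 0 (s(O, V) = 0*(-1) = 0)
F(y, A) = -11/19 + 239/A (F(y, A) = 239/A + 132/(-228) = 239/A + 132*(-1/228) = 239/A - 11/19 = -11/19 + 239/A)
(s(293, p) + F(350, 443))*(-132796 - 122672) - 1*291974 = (0 + (-11/19 + 239/443))*(-132796 - 122672) - 1*291974 = (0 + (-11/19 + 239*(1/443)))*(-255468) - 291974 = (0 + (-11/19 + 239/443))*(-255468) - 291974 = (0 - 332/8417)*(-255468) - 291974 = -332/8417*(-255468) - 291974 = 84815376/8417 - 291974 = -2372729782/8417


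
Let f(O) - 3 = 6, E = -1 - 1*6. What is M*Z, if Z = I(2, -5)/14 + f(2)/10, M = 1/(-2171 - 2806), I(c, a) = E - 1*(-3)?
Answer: -43/348390 ≈ -0.00012342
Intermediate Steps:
E = -7 (E = -1 - 6 = -7)
I(c, a) = -4 (I(c, a) = -7 - 1*(-3) = -7 + 3 = -4)
f(O) = 9 (f(O) = 3 + 6 = 9)
M = -1/4977 (M = 1/(-4977) = -1/4977 ≈ -0.00020092)
Z = 43/70 (Z = -4/14 + 9/10 = -4*1/14 + 9*(1/10) = -2/7 + 9/10 = 43/70 ≈ 0.61429)
M*Z = -1/4977*43/70 = -43/348390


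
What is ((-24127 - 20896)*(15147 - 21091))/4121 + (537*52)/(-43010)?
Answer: 5755039854158/88622105 ≈ 64939.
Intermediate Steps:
((-24127 - 20896)*(15147 - 21091))/4121 + (537*52)/(-43010) = -45023*(-5944)*(1/4121) + 27924*(-1/43010) = 267616712*(1/4121) - 13962/21505 = 267616712/4121 - 13962/21505 = 5755039854158/88622105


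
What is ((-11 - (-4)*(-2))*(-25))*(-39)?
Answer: -18525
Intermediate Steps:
((-11 - (-4)*(-2))*(-25))*(-39) = ((-11 - 1*8)*(-25))*(-39) = ((-11 - 8)*(-25))*(-39) = -19*(-25)*(-39) = 475*(-39) = -18525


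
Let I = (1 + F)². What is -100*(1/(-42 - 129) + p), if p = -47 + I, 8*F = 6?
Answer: 3005725/684 ≈ 4394.3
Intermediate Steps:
F = ¾ (F = (⅛)*6 = ¾ ≈ 0.75000)
I = 49/16 (I = (1 + ¾)² = (7/4)² = 49/16 ≈ 3.0625)
p = -703/16 (p = -47 + 49/16 = -703/16 ≈ -43.938)
-100*(1/(-42 - 129) + p) = -100*(1/(-42 - 129) - 703/16) = -100*(1/(-171) - 703/16) = -100*(-1/171 - 703/16) = -100*(-120229/2736) = 3005725/684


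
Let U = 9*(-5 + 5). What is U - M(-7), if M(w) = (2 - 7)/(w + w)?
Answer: -5/14 ≈ -0.35714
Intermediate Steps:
M(w) = -5/(2*w) (M(w) = -5*1/(2*w) = -5/(2*w))
U = 0 (U = 9*0 = 0)
U - M(-7) = 0 - (-5)/(2*(-7)) = 0 - (-5)*(-1)/(2*7) = 0 - 1*5/14 = 0 - 5/14 = -5/14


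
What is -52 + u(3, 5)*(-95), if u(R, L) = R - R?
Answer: -52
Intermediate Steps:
u(R, L) = 0
-52 + u(3, 5)*(-95) = -52 + 0*(-95) = -52 + 0 = -52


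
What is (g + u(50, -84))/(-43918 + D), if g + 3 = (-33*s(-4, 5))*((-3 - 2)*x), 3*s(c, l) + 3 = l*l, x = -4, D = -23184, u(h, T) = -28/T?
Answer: 7264/100653 ≈ 0.072169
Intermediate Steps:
s(c, l) = -1 + l**2/3 (s(c, l) = -1 + (l*l)/3 = -1 + l**2/3)
g = -4843 (g = -3 + (-33*(-1 + (1/3)*5**2))*((-3 - 2)*(-4)) = -3 + (-33*(-1 + (1/3)*25))*(-5*(-4)) = -3 - 33*(-1 + 25/3)*20 = -3 - 33*22/3*20 = -3 - 242*20 = -3 - 4840 = -4843)
(g + u(50, -84))/(-43918 + D) = (-4843 - 28/(-84))/(-43918 - 23184) = (-4843 - 28*(-1/84))/(-67102) = (-4843 + 1/3)*(-1/67102) = -14528/3*(-1/67102) = 7264/100653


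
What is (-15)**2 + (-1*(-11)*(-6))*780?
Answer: -51255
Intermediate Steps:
(-15)**2 + (-1*(-11)*(-6))*780 = 225 + (11*(-6))*780 = 225 - 66*780 = 225 - 51480 = -51255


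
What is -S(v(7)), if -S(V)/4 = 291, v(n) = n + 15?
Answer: 1164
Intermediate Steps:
v(n) = 15 + n
S(V) = -1164 (S(V) = -4*291 = -1164)
-S(v(7)) = -1*(-1164) = 1164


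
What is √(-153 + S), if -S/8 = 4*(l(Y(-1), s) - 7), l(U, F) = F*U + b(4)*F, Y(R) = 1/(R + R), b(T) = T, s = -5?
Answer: √631 ≈ 25.120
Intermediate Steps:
Y(R) = 1/(2*R)
l(U, F) = 4*F + F*U (l(U, F) = F*U + 4*F = 4*F + F*U)
S = 784 (S = -32*(-5*(4 + (½)/(-1)) - 7) = -32*(-5*(4 + (½)*(-1)) - 7) = -32*(-5*(4 - ½) - 7) = -32*(-5*7/2 - 7) = -32*(-35/2 - 7) = -32*(-49)/2 = -8*(-98) = 784)
√(-153 + S) = √(-153 + 784) = √631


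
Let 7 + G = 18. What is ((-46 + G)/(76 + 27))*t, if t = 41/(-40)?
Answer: 287/824 ≈ 0.34830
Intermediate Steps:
G = 11 (G = -7 + 18 = 11)
t = -41/40 (t = 41*(-1/40) = -41/40 ≈ -1.0250)
((-46 + G)/(76 + 27))*t = ((-46 + 11)/(76 + 27))*(-41/40) = -35/103*(-41/40) = 287/824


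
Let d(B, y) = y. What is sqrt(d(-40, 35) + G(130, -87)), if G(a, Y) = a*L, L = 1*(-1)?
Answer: I*sqrt(95) ≈ 9.7468*I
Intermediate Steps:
L = -1
G(a, Y) = -a (G(a, Y) = a*(-1) = -a)
sqrt(d(-40, 35) + G(130, -87)) = sqrt(35 - 1*130) = sqrt(35 - 130) = sqrt(-95) = I*sqrt(95)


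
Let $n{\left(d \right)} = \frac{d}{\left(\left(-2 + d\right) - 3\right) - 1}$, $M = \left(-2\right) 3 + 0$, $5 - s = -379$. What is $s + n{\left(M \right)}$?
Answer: $\frac{769}{2} \approx 384.5$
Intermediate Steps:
$s = 384$ ($s = 5 - -379 = 5 + 379 = 384$)
$M = -6$ ($M = -6 + 0 = -6$)
$n{\left(d \right)} = \frac{d}{-6 + d}$ ($n{\left(d \right)} = \frac{d}{\left(-5 + d\right) - 1} = \frac{d}{-6 + d}$)
$s + n{\left(M \right)} = 384 - \frac{6}{-6 - 6} = 384 - \frac{6}{-12} = 384 - - \frac{1}{2} = 384 + \frac{1}{2} = \frac{769}{2}$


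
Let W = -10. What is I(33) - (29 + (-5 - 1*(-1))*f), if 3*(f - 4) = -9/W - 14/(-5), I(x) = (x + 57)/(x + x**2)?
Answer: -22402/2805 ≈ -7.9865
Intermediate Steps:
I(x) = (57 + x)/(x + x**2)
f = 157/30 (f = 4 + (-9/(-10) - 14/(-5))/3 = 4 + (-9*(-1/10) - 14*(-1/5))/3 = 4 + (9/10 + 14/5)/3 = 4 + (1/3)*(37/10) = 4 + 37/30 = 157/30 ≈ 5.2333)
I(33) - (29 + (-5 - 1*(-1))*f) = (57 + 33)/(33*(1 + 33)) - (29 + (-5 - 1*(-1))*(157/30)) = (1/33)*90/34 - (29 + (-5 + 1)*(157/30)) = (1/33)*(1/34)*90 - (29 - 4*157/30) = 15/187 - (29 - 314/15) = 15/187 - 1*121/15 = 15/187 - 121/15 = -22402/2805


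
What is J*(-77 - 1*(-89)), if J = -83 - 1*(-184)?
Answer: 1212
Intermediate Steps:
J = 101 (J = -83 + 184 = 101)
J*(-77 - 1*(-89)) = 101*(-77 - 1*(-89)) = 101*(-77 + 89) = 101*12 = 1212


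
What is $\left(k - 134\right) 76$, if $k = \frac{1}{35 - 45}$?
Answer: $- \frac{50958}{5} \approx -10192.0$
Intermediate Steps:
$k = - \frac{1}{10}$ ($k = \frac{1}{-10} = - \frac{1}{10} \approx -0.1$)
$\left(k - 134\right) 76 = \left(- \frac{1}{10} - 134\right) 76 = \left(- \frac{1341}{10}\right) 76 = - \frac{50958}{5}$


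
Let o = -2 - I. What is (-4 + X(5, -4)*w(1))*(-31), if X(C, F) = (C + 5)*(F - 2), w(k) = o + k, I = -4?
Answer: 5704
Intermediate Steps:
o = 2 (o = -2 - 1*(-4) = -2 + 4 = 2)
w(k) = 2 + k
X(C, F) = (-2 + F)*(5 + C) (X(C, F) = (5 + C)*(-2 + F) = (-2 + F)*(5 + C))
(-4 + X(5, -4)*w(1))*(-31) = (-4 + (-10 - 2*5 + 5*(-4) + 5*(-4))*(2 + 1))*(-31) = (-4 + (-10 - 10 - 20 - 20)*3)*(-31) = (-4 - 60*3)*(-31) = (-4 - 180)*(-31) = -184*(-31) = 5704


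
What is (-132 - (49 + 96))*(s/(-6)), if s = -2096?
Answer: -290296/3 ≈ -96765.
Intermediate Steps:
(-132 - (49 + 96))*(s/(-6)) = (-132 - (49 + 96))*(-2096/(-6)) = (-132 - 1*145)*(-2096*(-⅙)) = (-132 - 145)*(1048/3) = -277*1048/3 = -290296/3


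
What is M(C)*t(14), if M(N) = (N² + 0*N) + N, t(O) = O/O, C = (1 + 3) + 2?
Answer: 42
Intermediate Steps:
C = 6 (C = 4 + 2 = 6)
t(O) = 1
M(N) = N + N² (M(N) = (N² + 0) + N = N² + N = N + N²)
M(C)*t(14) = (6*(1 + 6))*1 = (6*7)*1 = 42*1 = 42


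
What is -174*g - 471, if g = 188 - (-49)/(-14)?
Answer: -32574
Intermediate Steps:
g = 369/2 (g = 188 - (-49)*(-1)/14 = 188 - 1*7/2 = 188 - 7/2 = 369/2 ≈ 184.50)
-174*g - 471 = -174*369/2 - 471 = -32103 - 471 = -32574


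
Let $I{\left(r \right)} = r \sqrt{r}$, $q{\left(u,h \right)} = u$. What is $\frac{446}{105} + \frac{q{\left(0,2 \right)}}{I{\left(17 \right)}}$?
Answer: $\frac{446}{105} \approx 4.2476$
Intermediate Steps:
$I{\left(r \right)} = r^{\frac{3}{2}}$
$\frac{446}{105} + \frac{q{\left(0,2 \right)}}{I{\left(17 \right)}} = \frac{446}{105} + \frac{0}{17^{\frac{3}{2}}} = 446 \cdot \frac{1}{105} + \frac{0}{17 \sqrt{17}} = \frac{446}{105} + 0 \frac{\sqrt{17}}{289} = \frac{446}{105} + 0 = \frac{446}{105}$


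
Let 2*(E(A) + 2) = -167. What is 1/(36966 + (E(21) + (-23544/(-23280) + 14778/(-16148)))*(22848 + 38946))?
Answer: -1957945/10260566965941 ≈ -1.9082e-7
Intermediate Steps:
E(A) = -171/2 (E(A) = -2 + (1/2)*(-167) = -2 - 167/2 = -171/2)
1/(36966 + (E(21) + (-23544/(-23280) + 14778/(-16148)))*(22848 + 38946)) = 1/(36966 + (-171/2 + (-23544/(-23280) + 14778/(-16148)))*(22848 + 38946)) = 1/(36966 + (-171/2 + (-23544*(-1/23280) + 14778*(-1/16148)))*61794) = 1/(36966 + (-171/2 + (981/970 - 7389/8074))*61794) = 1/(36966 + (-171/2 + 188316/1957945)*61794) = 1/(36966 - 334431963/3915890*61794) = 1/(36966 - 10332944360811/1957945) = 1/(-10260566965941/1957945) = -1957945/10260566965941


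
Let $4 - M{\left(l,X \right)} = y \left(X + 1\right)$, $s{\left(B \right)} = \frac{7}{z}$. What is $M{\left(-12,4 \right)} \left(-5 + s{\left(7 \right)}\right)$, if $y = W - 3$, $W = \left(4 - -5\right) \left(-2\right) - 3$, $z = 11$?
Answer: $- \frac{5952}{11} \approx -541.09$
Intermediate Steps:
$W = -21$ ($W = \left(4 + 5\right) \left(-2\right) - 3 = 9 \left(-2\right) - 3 = -18 - 3 = -21$)
$y = -24$ ($y = -21 - 3 = -24$)
$s{\left(B \right)} = \frac{7}{11}$
$M{\left(l,X \right)} = 28 + 24 X$ ($M{\left(l,X \right)} = 4 - - 24 \left(X + 1\right) = 4 - - 24 \left(1 + X\right) = 4 - \left(-24 - 24 X\right) = 4 + \left(24 + 24 X\right) = 28 + 24 X$)
$M{\left(-12,4 \right)} \left(-5 + s{\left(7 \right)}\right) = \left(28 + 24 \cdot 4\right) \left(-5 + \frac{7}{11}\right) = \left(28 + 96\right) \left(- \frac{48}{11}\right) = 124 \left(- \frac{48}{11}\right) = - \frac{5952}{11}$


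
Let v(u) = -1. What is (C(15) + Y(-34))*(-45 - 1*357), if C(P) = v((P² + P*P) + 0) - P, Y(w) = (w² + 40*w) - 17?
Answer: 95274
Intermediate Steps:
Y(w) = -17 + w² + 40*w
C(P) = -1 - P
(C(15) + Y(-34))*(-45 - 1*357) = ((-1 - 1*15) + (-17 + (-34)² + 40*(-34)))*(-45 - 1*357) = ((-1 - 15) + (-17 + 1156 - 1360))*(-45 - 357) = (-16 - 221)*(-402) = -237*(-402) = 95274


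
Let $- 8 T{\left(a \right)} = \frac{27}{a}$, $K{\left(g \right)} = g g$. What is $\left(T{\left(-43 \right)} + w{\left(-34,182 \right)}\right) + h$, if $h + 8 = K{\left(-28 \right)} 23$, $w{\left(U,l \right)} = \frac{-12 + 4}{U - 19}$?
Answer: $\frac{328617751}{18232} \approx 18024.0$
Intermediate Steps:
$K{\left(g \right)} = g^{2}$
$T{\left(a \right)} = - \frac{27}{8 a}$ ($T{\left(a \right)} = - \frac{27 \frac{1}{a}}{8} = - \frac{27}{8 a}$)
$w{\left(U,l \right)} = - \frac{8}{-19 + U}$
$h = 18024$ ($h = -8 + \left(-28\right)^{2} \cdot 23 = -8 + 784 \cdot 23 = -8 + 18032 = 18024$)
$\left(T{\left(-43 \right)} + w{\left(-34,182 \right)}\right) + h = \left(- \frac{27}{8 \left(-43\right)} - \frac{8}{-19 - 34}\right) + 18024 = \left(\left(- \frac{27}{8}\right) \left(- \frac{1}{43}\right) - \frac{8}{-53}\right) + 18024 = \left(\frac{27}{344} - - \frac{8}{53}\right) + 18024 = \left(\frac{27}{344} + \frac{8}{53}\right) + 18024 = \frac{4183}{18232} + 18024 = \frac{328617751}{18232}$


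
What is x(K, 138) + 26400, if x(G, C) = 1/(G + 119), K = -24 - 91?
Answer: 105601/4 ≈ 26400.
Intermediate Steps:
K = -115
x(G, C) = 1/(119 + G)
x(K, 138) + 26400 = 1/(119 - 115) + 26400 = 1/4 + 26400 = 105601/4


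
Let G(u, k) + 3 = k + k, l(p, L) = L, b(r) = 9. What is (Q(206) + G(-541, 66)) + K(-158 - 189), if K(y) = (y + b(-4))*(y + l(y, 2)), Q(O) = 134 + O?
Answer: 117079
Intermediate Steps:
G(u, k) = -3 + 2*k (G(u, k) = -3 + (k + k) = -3 + 2*k)
K(y) = (2 + y)*(9 + y) (K(y) = (y + 9)*(y + 2) = (9 + y)*(2 + y) = (2 + y)*(9 + y))
(Q(206) + G(-541, 66)) + K(-158 - 189) = ((134 + 206) + (-3 + 2*66)) + (18 + (-158 - 189)² + 11*(-158 - 189)) = (340 + (-3 + 132)) + (18 + (-347)² + 11*(-347)) = (340 + 129) + (18 + 120409 - 3817) = 469 + 116610 = 117079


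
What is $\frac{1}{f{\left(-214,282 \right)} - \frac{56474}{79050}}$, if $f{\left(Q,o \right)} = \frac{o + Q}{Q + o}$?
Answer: $\frac{2325}{664} \approx 3.5015$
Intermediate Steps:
$f{\left(Q,o \right)} = 1$ ($f{\left(Q,o \right)} = \frac{Q + o}{Q + o} = 1$)
$\frac{1}{f{\left(-214,282 \right)} - \frac{56474}{79050}} = \frac{1}{1 - \frac{56474}{79050}} = \frac{1}{1 - \frac{1661}{2325}} = \frac{1}{\frac{664}{2325}} = \frac{2325}{664}$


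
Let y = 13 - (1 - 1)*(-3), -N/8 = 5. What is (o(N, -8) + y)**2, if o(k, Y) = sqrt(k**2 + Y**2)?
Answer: 1833 + 208*sqrt(26) ≈ 2893.6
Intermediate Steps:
N = -40 (N = -8*5 = -40)
y = 13 (y = 13 - 0*(-3) = 13 - 1*0 = 13 + 0 = 13)
o(k, Y) = sqrt(Y**2 + k**2)
(o(N, -8) + y)**2 = (sqrt((-8)**2 + (-40)**2) + 13)**2 = (sqrt(64 + 1600) + 13)**2 = (sqrt(1664) + 13)**2 = (8*sqrt(26) + 13)**2 = (13 + 8*sqrt(26))**2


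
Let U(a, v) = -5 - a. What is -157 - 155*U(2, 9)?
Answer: 928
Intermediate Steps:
-157 - 155*U(2, 9) = -157 - 155*(-5 - 1*2) = -157 - 155*(-5 - 2) = -157 - 155*(-7) = -157 + 1085 = 928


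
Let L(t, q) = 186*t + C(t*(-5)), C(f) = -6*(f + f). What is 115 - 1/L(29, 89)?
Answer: 820409/7134 ≈ 115.00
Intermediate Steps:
C(f) = -12*f
L(t, q) = 246*t (L(t, q) = 186*t - 12*t*(-5) = 186*t - (-60)*t = 186*t + 60*t = 246*t)
115 - 1/L(29, 89) = 115 - 1/(246*29) = 115 - 1/7134 = 820409/7134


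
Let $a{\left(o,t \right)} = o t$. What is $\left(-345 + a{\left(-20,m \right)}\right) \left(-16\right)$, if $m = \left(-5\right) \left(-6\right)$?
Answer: $15120$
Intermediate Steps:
$m = 30$
$\left(-345 + a{\left(-20,m \right)}\right) \left(-16\right) = \left(-345 - 600\right) \left(-16\right) = \left(-945\right) \left(-16\right) = 15120$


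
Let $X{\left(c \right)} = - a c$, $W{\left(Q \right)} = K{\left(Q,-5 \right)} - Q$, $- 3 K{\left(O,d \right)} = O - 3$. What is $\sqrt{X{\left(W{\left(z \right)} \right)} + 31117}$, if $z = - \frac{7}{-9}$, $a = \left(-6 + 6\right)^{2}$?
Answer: $29 \sqrt{37} \approx 176.4$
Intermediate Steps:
$a = 0$ ($a = 0^{2} = 0$)
$z = \frac{7}{9}$ ($z = \left(-7\right) \left(- \frac{1}{9}\right) = \frac{7}{9} \approx 0.77778$)
$K{\left(O,d \right)} = 1 - \frac{O}{3}$ ($K{\left(O,d \right)} = - \frac{O - 3}{3} = - \frac{-3 + O}{3} = 1 - \frac{O}{3}$)
$W{\left(Q \right)} = 1 - \frac{4 Q}{3}$ ($W{\left(Q \right)} = \left(1 - \frac{Q}{3}\right) - Q = 1 - \frac{4 Q}{3}$)
$X{\left(c \right)} = 0$ ($X{\left(c \right)} = \left(-1\right) 0 c = 0 c = 0$)
$\sqrt{X{\left(W{\left(z \right)} \right)} + 31117} = \sqrt{0 + 31117} = \sqrt{31117} = 29 \sqrt{37}$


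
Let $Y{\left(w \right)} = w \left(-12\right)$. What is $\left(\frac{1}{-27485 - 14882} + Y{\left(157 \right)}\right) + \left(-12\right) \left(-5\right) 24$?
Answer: $- \frac{18810949}{42367} \approx -444.0$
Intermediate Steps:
$Y{\left(w \right)} = - 12 w$
$\left(\frac{1}{-27485 - 14882} + Y{\left(157 \right)}\right) + \left(-12\right) \left(-5\right) 24 = \left(\frac{1}{-27485 - 14882} - 1884\right) + \left(-12\right) \left(-5\right) 24 = \left(\frac{1}{-42367} - 1884\right) + 60 \cdot 24 = \left(- \frac{1}{42367} - 1884\right) + 1440 = - \frac{79819429}{42367} + 1440 = - \frac{18810949}{42367}$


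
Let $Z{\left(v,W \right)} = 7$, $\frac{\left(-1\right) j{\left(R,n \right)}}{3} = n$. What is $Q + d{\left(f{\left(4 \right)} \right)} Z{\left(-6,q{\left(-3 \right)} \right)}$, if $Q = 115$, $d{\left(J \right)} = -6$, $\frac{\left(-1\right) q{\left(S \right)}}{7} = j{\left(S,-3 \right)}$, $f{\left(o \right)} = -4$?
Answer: $73$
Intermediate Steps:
$j{\left(R,n \right)} = - 3 n$
$q{\left(S \right)} = -63$ ($q{\left(S \right)} = - 7 \left(\left(-3\right) \left(-3\right)\right) = \left(-7\right) 9 = -63$)
$Q + d{\left(f{\left(4 \right)} \right)} Z{\left(-6,q{\left(-3 \right)} \right)} = 115 - 42 = 73$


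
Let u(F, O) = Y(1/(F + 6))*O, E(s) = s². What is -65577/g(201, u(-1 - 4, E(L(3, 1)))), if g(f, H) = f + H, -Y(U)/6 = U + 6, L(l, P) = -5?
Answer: 21859/283 ≈ 77.240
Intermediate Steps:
Y(U) = -36 - 6*U (Y(U) = -6*(U + 6) = -6*(6 + U) = -36 - 6*U)
u(F, O) = O*(-36 - 6/(6 + F)) (u(F, O) = (-36 - 6/(F + 6))*O = (-36 - 6/(6 + F))*O = O*(-36 - 6/(6 + F)))
g(f, H) = H + f
-65577/g(201, u(-1 - 4, E(L(3, 1)))) = -65577/(-6*(-5)²*(37 + 6*(-1 - 4))/(6 + (-1 - 4)) + 201) = -65577/(-6*25*(37 + 6*(-5))/(6 - 5) + 201) = -65577/(-6*25*(37 - 30)/1 + 201) = -65577/(-6*25*1*7 + 201) = -65577/(-1050 + 201) = -65577/(-849) = -65577*(-1/849) = 21859/283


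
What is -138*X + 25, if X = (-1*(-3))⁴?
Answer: -11153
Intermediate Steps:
X = 81 (X = 3⁴ = 81)
-138*X + 25 = -138*81 + 25 = -11178 + 25 = -11153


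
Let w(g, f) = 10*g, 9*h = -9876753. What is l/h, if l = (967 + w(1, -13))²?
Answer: -954529/1097417 ≈ -0.86980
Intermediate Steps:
h = -1097417 (h = (⅑)*(-9876753) = -1097417)
l = 954529 (l = (967 + 10*1)² = (967 + 10)² = 977² = 954529)
l/h = 954529/(-1097417) = 954529*(-1/1097417) = -954529/1097417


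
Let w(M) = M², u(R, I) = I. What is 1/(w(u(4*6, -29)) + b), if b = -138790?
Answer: -1/137949 ≈ -7.2491e-6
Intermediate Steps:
1/(w(u(4*6, -29)) + b) = 1/((-29)² - 138790) = 1/(841 - 138790) = 1/(-137949) = -1/137949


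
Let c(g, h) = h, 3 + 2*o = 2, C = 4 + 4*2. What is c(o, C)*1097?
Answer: 13164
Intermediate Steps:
C = 12 (C = 4 + 8 = 12)
o = -1/2 (o = -3/2 + (1/2)*2 = -3/2 + 1 = -1/2 ≈ -0.50000)
c(o, C)*1097 = 12*1097 = 13164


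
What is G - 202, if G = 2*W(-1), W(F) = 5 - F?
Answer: -190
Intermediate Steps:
G = 12 (G = 2*(5 - 1*(-1)) = 2*(5 + 1) = 2*6 = 12)
G - 202 = 12 - 202 = -190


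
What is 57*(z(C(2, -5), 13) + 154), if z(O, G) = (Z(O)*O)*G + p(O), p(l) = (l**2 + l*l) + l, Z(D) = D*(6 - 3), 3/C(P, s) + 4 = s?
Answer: 27056/3 ≈ 9018.7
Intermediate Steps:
C(P, s) = 3/(-4 + s)
Z(D) = 3*D (Z(D) = D*3 = 3*D)
p(l) = l + 2*l**2 (p(l) = (l**2 + l**2) + l = 2*l**2 + l = l + 2*l**2)
z(O, G) = O*(1 + 2*O) + 3*G*O**2 (z(O, G) = ((3*O)*O)*G + O*(1 + 2*O) = (3*O**2)*G + O*(1 + 2*O) = 3*G*O**2 + O*(1 + 2*O) = O*(1 + 2*O) + 3*G*O**2)
57*(z(C(2, -5), 13) + 154) = 57*((3/(-4 - 5))*(1 + 2*(3/(-4 - 5)) + 3*13*(3/(-4 - 5))) + 154) = 57*((3/(-9))*(1 + 2*(3/(-9)) + 3*13*(3/(-9))) + 154) = 57*((3*(-1/9))*(1 + 2*(3*(-1/9)) + 3*13*(3*(-1/9))) + 154) = 57*(-(1 + 2*(-1/3) + 3*13*(-1/3))/3 + 154) = 57*(-(1 - 2/3 - 13)/3 + 154) = 57*(-1/3*(-38/3) + 154) = 57*(38/9 + 154) = 57*(1424/9) = 27056/3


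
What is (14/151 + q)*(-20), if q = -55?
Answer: 165820/151 ≈ 1098.1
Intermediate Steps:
(14/151 + q)*(-20) = (14/151 - 55)*(-20) = -8291/151*(-20) = 165820/151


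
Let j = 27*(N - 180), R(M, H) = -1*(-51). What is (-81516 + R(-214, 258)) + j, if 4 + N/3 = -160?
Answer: -99609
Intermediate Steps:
N = -492 (N = -12 + 3*(-160) = -12 - 480 = -492)
R(M, H) = 51
j = -18144 (j = 27*(-492 - 180) = 27*(-672) = -18144)
(-81516 + R(-214, 258)) + j = (-81516 + 51) - 18144 = -81465 - 18144 = -99609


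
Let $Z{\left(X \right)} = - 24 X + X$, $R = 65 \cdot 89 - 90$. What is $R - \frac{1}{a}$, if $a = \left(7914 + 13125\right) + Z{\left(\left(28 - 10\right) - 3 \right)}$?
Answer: $\frac{117852329}{20694} \approx 5695.0$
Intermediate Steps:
$R = 5695$ ($R = 5785 - 90 = 5695$)
$Z{\left(X \right)} = - 23 X$
$a = 20694$ ($a = \left(7914 + 13125\right) - 23 \left(\left(28 - 10\right) - 3\right) = 21039 - 23 \left(18 - 3\right) = 21039 - 345 = 20694$)
$R - \frac{1}{a} = 5695 - \frac{1}{20694} = \frac{117852329}{20694}$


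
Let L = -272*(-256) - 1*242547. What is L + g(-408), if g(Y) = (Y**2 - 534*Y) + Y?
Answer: 211013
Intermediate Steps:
L = -172915 (L = 69632 - 242547 = -172915)
g(Y) = Y**2 - 533*Y
L + g(-408) = -172915 - 408*(-533 - 408) = -172915 - 408*(-941) = -172915 + 383928 = 211013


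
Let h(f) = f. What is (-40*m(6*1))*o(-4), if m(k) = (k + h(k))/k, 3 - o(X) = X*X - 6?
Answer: 560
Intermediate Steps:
o(X) = 9 - X² (o(X) = 3 - (X*X - 6) = 3 - (X² - 6) = 3 - (-6 + X²) = 3 + (6 - X²) = 9 - X²)
m(k) = 2 (m(k) = (k + k)/k = (2*k)/k = 2)
(-40*m(6*1))*o(-4) = (-40*2)*(9 - 1*(-4)²) = -80*(9 - 1*16) = -80*(9 - 16) = -80*(-7) = 560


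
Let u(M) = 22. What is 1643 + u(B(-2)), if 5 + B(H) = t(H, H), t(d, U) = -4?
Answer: 1665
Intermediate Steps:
B(H) = -9 (B(H) = -5 - 4 = -9)
1643 + u(B(-2)) = 1643 + 22 = 1665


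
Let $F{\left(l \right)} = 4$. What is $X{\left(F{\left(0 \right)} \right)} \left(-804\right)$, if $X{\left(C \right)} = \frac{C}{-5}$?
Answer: $\frac{3216}{5} \approx 643.2$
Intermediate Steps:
$X{\left(C \right)} = - \frac{C}{5}$ ($X{\left(C \right)} = C \left(- \frac{1}{5}\right) = - \frac{C}{5}$)
$X{\left(F{\left(0 \right)} \right)} \left(-804\right) = \left(- \frac{1}{5}\right) 4 \left(-804\right) = \left(- \frac{4}{5}\right) \left(-804\right) = \frac{3216}{5}$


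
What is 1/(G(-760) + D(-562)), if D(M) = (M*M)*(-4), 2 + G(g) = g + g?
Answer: -1/1264898 ≈ -7.9058e-7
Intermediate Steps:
G(g) = -2 + 2*g (G(g) = -2 + (g + g) = -2 + 2*g)
D(M) = -4*M² (D(M) = M²*(-4) = -4*M²)
1/(G(-760) + D(-562)) = 1/((-2 + 2*(-760)) - 4*(-562)²) = 1/((-2 - 1520) - 4*315844) = 1/(-1522 - 1263376) = 1/(-1264898) = -1/1264898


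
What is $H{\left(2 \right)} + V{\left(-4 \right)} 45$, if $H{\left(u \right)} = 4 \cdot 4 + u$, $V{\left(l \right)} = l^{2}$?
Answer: $738$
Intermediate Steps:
$H{\left(u \right)} = 16 + u$
$H{\left(2 \right)} + V{\left(-4 \right)} 45 = \left(16 + 2\right) + \left(-4\right)^{2} \cdot 45 = 18 + 16 \cdot 45 = 18 + 720 = 738$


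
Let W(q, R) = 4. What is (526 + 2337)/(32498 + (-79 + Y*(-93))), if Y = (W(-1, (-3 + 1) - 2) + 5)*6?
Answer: 2863/27397 ≈ 0.10450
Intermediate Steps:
Y = 54 (Y = (4 + 5)*6 = 9*6 = 54)
(526 + 2337)/(32498 + (-79 + Y*(-93))) = (526 + 2337)/(32498 + (-79 + 54*(-93))) = 2863/(32498 + (-79 - 5022)) = 2863/(32498 - 5101) = 2863/27397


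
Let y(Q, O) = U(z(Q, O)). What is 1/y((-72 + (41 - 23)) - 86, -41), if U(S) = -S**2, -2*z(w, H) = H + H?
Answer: -1/1681 ≈ -0.00059488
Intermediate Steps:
z(w, H) = -H (z(w, H) = -(H + H)/2 = -H)
y(Q, O) = -O**2 (y(Q, O) = -(-O)**2 = -O**2)
1/y((-72 + (41 - 23)) - 86, -41) = 1/(-1*(-41)**2) = 1/(-1*1681) = 1/(-1681) = -1/1681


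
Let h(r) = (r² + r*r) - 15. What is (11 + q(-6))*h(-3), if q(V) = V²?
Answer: 141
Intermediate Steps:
h(r) = -15 + 2*r² (h(r) = (r² + r²) - 15 = 2*r² - 15 = -15 + 2*r²)
(11 + q(-6))*h(-3) = (11 + (-6)²)*(-15 + 2*(-3)²) = (11 + 36)*(-15 + 2*9) = 47*(-15 + 18) = 47*3 = 141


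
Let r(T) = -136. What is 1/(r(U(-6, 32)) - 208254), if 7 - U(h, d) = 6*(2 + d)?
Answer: -1/208390 ≈ -4.7987e-6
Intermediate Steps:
U(h, d) = -5 - 6*d (U(h, d) = 7 - 6*(2 + d) = 7 - (12 + 6*d) = 7 + (-12 - 6*d) = -5 - 6*d)
1/(r(U(-6, 32)) - 208254) = 1/(-136 - 208254) = 1/(-208390) = -1/208390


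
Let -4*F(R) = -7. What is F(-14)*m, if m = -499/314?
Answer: -3493/1256 ≈ -2.7811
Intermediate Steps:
F(R) = 7/4 (F(R) = -1/4*(-7) = 7/4)
m = -499/314 (m = -499*1/314 = -499/314 ≈ -1.5892)
F(-14)*m = (7/4)*(-499/314) = -3493/1256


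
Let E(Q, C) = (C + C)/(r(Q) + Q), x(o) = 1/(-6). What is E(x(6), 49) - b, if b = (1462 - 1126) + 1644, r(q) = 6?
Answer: -9816/5 ≈ -1963.2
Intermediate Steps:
x(o) = -⅙
b = 1980 (b = 336 + 1644 = 1980)
E(Q, C) = 2*C/(6 + Q) (E(Q, C) = (C + C)/(6 + Q) = (2*C)/(6 + Q) = 2*C/(6 + Q))
E(x(6), 49) - b = 2*49/(6 - ⅙) - 1*1980 = 2*49/(35/6) - 1980 = 2*49*(6/35) - 1980 = 84/5 - 1980 = -9816/5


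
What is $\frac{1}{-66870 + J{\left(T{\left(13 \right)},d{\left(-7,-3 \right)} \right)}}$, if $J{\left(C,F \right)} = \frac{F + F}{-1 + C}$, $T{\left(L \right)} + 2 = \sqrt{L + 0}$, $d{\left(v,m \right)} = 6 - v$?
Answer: $- \frac{133701}{8937977602} - \frac{13 \sqrt{13}}{8937977602} \approx -1.4964 \cdot 10^{-5}$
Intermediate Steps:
$T{\left(L \right)} = -2 + \sqrt{L}$ ($T{\left(L \right)} = -2 + \sqrt{L + 0} = -2 + \sqrt{L}$)
$J{\left(C,F \right)} = \frac{2 F}{-1 + C}$
$\frac{1}{-66870 + J{\left(T{\left(13 \right)},d{\left(-7,-3 \right)} \right)}} = \frac{1}{-66870 + \frac{2 \left(6 - -7\right)}{-1 - \left(2 - \sqrt{13}\right)}} = \frac{1}{-66870 + \frac{2 \left(6 + 7\right)}{-3 + \sqrt{13}}} = \frac{1}{-66870 + 2 \cdot 13 \frac{1}{-3 + \sqrt{13}}} = \frac{1}{-66870 + \frac{26}{-3 + \sqrt{13}}}$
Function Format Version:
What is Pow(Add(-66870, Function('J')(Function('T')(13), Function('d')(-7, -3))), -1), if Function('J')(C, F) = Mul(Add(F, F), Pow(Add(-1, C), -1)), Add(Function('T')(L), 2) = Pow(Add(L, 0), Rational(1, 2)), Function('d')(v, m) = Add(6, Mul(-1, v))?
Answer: Add(Rational(-133701, 8937977602), Mul(Rational(-13, 8937977602), Pow(13, Rational(1, 2)))) ≈ -1.4964e-5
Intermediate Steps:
Function('T')(L) = Add(-2, Pow(L, Rational(1, 2))) (Function('T')(L) = Add(-2, Pow(Add(L, 0), Rational(1, 2))) = Add(-2, Pow(L, Rational(1, 2))))
Function('J')(C, F) = Mul(2, F, Pow(Add(-1, C), -1)) (Function('J')(C, F) = Mul(Mul(2, F), Pow(Add(-1, C), -1)) = Mul(2, F, Pow(Add(-1, C), -1)))
Pow(Add(-66870, Function('J')(Function('T')(13), Function('d')(-7, -3))), -1) = Pow(Add(-66870, Mul(2, Add(6, Mul(-1, -7)), Pow(Add(-1, Add(-2, Pow(13, Rational(1, 2)))), -1))), -1) = Pow(Add(-66870, Mul(2, Add(6, 7), Pow(Add(-3, Pow(13, Rational(1, 2))), -1))), -1) = Pow(Add(-66870, Mul(2, 13, Pow(Add(-3, Pow(13, Rational(1, 2))), -1))), -1) = Pow(Add(-66870, Mul(26, Pow(Add(-3, Pow(13, Rational(1, 2))), -1))), -1)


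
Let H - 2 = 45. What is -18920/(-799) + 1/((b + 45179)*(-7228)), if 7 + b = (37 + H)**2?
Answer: 7142375376481/301625683216 ≈ 23.680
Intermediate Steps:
H = 47 (H = 2 + 45 = 47)
b = 7049 (b = -7 + (37 + 47)**2 = -7 + 84**2 = -7 + 7056 = 7049)
-18920/(-799) + 1/((b + 45179)*(-7228)) = -18920/(-799) + 1/((7049 + 45179)*(-7228)) = -18920*(-1/799) - 1/7228/52228 = 18920/799 + (1/52228)*(-1/7228) = 18920/799 - 1/377503984 = 7142375376481/301625683216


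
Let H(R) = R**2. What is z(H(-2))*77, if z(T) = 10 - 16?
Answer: -462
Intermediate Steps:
z(T) = -6
z(H(-2))*77 = -6*77 = -462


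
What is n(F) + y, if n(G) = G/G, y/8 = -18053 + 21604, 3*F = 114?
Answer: 28409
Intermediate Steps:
F = 38 (F = (⅓)*114 = 38)
y = 28408 (y = 8*(-18053 + 21604) = 8*3551 = 28408)
n(G) = 1
n(F) + y = 1 + 28408 = 28409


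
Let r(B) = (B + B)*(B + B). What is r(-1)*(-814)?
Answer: -3256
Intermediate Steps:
r(B) = 4*B² (r(B) = (2*B)*(2*B) = 4*B²)
r(-1)*(-814) = (4*(-1)²)*(-814) = (4*1)*(-814) = 4*(-814) = -3256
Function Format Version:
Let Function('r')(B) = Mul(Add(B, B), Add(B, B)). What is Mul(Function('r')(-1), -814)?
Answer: -3256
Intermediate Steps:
Function('r')(B) = Mul(4, Pow(B, 2)) (Function('r')(B) = Mul(Mul(2, B), Mul(2, B)) = Mul(4, Pow(B, 2)))
Mul(Function('r')(-1), -814) = Mul(Mul(4, Pow(-1, 2)), -814) = Mul(Mul(4, 1), -814) = Mul(4, -814) = -3256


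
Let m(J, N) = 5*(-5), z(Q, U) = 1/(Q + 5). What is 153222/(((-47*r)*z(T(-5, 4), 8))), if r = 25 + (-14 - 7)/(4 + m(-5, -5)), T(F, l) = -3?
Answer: -153222/611 ≈ -250.77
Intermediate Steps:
z(Q, U) = 1/(5 + Q)
m(J, N) = -25
r = 26 (r = 25 + (-14 - 7)/(4 - 25) = 25 - 21/(-21) = 25 - 21*(-1/21) = 25 + 1 = 26)
153222/(((-47*r)*z(T(-5, 4), 8))) = 153222/(((-47*26)/(5 - 3))) = 153222/((-1222/2)) = 153222/((-1222*1/2)) = 153222/(-611) = 153222*(-1/611) = -153222/611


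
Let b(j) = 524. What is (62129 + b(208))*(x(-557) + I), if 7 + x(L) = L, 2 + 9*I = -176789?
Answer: -11394513151/9 ≈ -1.2661e+9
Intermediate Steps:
I = -176791/9 (I = -2/9 + (⅑)*(-176789) = -2/9 - 176789/9 = -176791/9 ≈ -19643.)
x(L) = -7 + L
(62129 + b(208))*(x(-557) + I) = (62129 + 524)*((-7 - 557) - 176791/9) = 62653*(-564 - 176791/9) = 62653*(-181867/9) = -11394513151/9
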